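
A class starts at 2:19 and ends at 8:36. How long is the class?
From 2:19 to 8:36:
(8 x 60 + 36) - (2 x 60 + 19) = 516 - 139 = 377 minutes
= 6 hours and 17 minutes

Final answer: 6 hours and 17 minutes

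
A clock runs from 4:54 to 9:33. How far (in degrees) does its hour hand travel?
The hour hand moves 0.5 degrees per minute.
Time elapsed: 9:33 - 4:54 = 279 minutes
Angular displacement: 279 x 0.5 = 139.5 degrees

Final answer: 139.5 degrees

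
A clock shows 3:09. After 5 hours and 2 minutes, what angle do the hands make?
First find the time 5 hours and 2 minutes after 3:09.
Total minutes: 3 x 60 + 9 + 5 x 60 + 2 = 491.
491 mod 720 = 491 minutes = 8:11.
Now compute the angle at 8:11:
Hour hand: 8 x 30 + 11 x 0.5 = 245.5 degrees
Minute hand: 11 x 6 = 66 degrees
Difference: |245.5 - 66| = 179.5 degrees
The angle is 179.5 degrees

Final answer: 179.5 degrees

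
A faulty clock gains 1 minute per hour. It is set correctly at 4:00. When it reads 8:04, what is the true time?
For every 60 true minutes, the faulty clock advances 61 minutes, so 1 faulty-clock minute corresponds to 60/61 true minutes.
From 4:00 to 8:04 on the faulty dial is 244 minutes.
True elapsed: 244 x 60/61 = 240 minutes = 4 hours.
True time: 4:00 + 4 hours = 8:00.

Final answer: 8:00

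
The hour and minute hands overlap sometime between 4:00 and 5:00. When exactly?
The minute hand gains 5.5 degrees per minute on the hour hand.
At 4:00, the hour hand is at 120 degrees and the minute hand is at 0 degrees.
The gap is 120 degrees. Time to close: 120/5.5 = 60 x 4/11 = 21.82 minutes.
The hands overlap at 21.82 minutes past 4:00.

Final answer: 21.82 minutes past 4:00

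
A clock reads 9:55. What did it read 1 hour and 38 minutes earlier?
Starting time: 9:55 = 595 total minutes past 12:00
Subtracting: 1 hour and 38 minutes = 98 minutes
595 - 98 = 497 minutes
= 8 hours and 17 minutes past 12:00 = 8:17

Final answer: 8:17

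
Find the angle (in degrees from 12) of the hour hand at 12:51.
The hour hand moves 30 degrees per hour and 0.5 degrees per minute.
At 12:51: (0) x 30 + 51 x 0.5 = 0 + 25.5 = 25.5 degrees

Final answer: 25.5 degrees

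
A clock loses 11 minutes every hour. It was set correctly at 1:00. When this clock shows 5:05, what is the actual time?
For every 60 true minutes, the faulty clock advances 49 minutes, so 1 faulty-clock minute corresponds to 60/49 true minutes.
From 1:00 to 5:05 on the faulty dial is 245 minutes.
True elapsed: 245 x 60/49 = 300 minutes = 5 hours.
True time: 1:00 + 5 hours = 6:00.

Final answer: 6:00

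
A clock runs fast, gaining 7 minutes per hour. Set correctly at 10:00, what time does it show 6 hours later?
For every 60 true minutes, the faulty clock advances 60 + 7 = 67 minutes.
True elapsed: 6 hours = 360 minutes.
Faulty clock advances: 360 x 67/60 = 402 minutes (drift: 42 minutes ahead).
Shown time: 10:00 + 402 minutes = 4:42.

Final answer: 4:42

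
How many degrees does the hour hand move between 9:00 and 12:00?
The hour hand moves 0.5 degrees per minute.
Time elapsed: 12:00 - 9:00 = 180 minutes
Angular displacement: 180 x 0.5 = 90 degrees

Final answer: 90 degrees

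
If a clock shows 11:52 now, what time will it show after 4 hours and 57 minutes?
Starting time: 11:52
Adding 57 minutes to 52 minutes: 52 + 57 = 109 minutes = 1 hour and 49 minutes
Adding 4 hours: 11 + 4 + 1 (carry) = 16 - 12 = 4
Final time: 4:49

Final answer: 4:49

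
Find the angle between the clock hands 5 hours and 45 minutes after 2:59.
First find the time 5 hours and 45 minutes after 2:59.
Total minutes: 2 x 60 + 59 + 5 x 60 + 45 = 524.
524 mod 720 = 524 minutes = 8:44.
Now compute the angle at 8:44:
Hour hand: 8 x 30 + 44 x 0.5 = 262 degrees
Minute hand: 44 x 6 = 264 degrees
Difference: |262 - 264| = 2 degrees
The angle is 2 degrees

Final answer: 2 degrees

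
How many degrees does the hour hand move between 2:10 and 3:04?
The hour hand moves 0.5 degrees per minute.
Time elapsed: 3:04 - 2:10 = 54 minutes
Angular displacement: 54 x 0.5 = 27 degrees

Final answer: 27 degrees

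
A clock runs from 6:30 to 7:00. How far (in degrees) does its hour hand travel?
The hour hand moves 0.5 degrees per minute.
Time elapsed: 7:00 - 6:30 = 30 minutes
Angular displacement: 30 x 0.5 = 15 degrees

Final answer: 15 degrees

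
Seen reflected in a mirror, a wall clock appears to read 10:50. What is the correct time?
Reflection across the vertical (12-6) axis maps a hand at angle A degrees to (360 - A) degrees, which sends a reading of T minutes past 12:00 to (720 - T) minutes past 12:00.
Mirror reads 10:50 = 650 minutes past 12:00.
Actual time: (720 - 650) mod 720 = 70 minutes = 1:10.

Final answer: 1:10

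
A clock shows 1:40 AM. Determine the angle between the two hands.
Hour hand position: 1 x 30 + 40 x 0.5 = 50 degrees
Minute hand position: 40 x 6 = 240 degrees
Difference: |50 - 240| = 190 degrees
Since 190 > 180, the smaller angle is 360 - 190 = 170 degrees

Final answer: 170 degrees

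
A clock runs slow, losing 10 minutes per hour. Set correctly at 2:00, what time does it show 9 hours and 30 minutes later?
For every 60 true minutes, the faulty clock advances 60 - 10 = 50 minutes.
True elapsed: 9 hours and 30 minutes = 570 minutes.
Faulty clock advances: 570 x 50/60 = 475 minutes (drift: 95 minutes behind).
Shown time: 2:00 + 475 minutes = 9:55.

Final answer: 9:55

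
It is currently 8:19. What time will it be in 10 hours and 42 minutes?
Starting time: 8:19
Adding 42 minutes to 19 minutes: 19 + 42 = 61 minutes = 1 hour and 1 minute
Adding 10 hours: 8 + 10 + 1 (carry) = 19 - 12 = 7
Final time: 7:01

Final answer: 7:01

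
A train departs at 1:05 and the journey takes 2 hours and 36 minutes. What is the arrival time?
Starting time: 1:05
Adding 36 minutes to 5 minutes: 5 + 36 = 41 minutes
Adding 2 hours: 1 + 2 = 3
Final time: 3:41

Final answer: 3:41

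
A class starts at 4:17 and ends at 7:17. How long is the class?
From 4:17 to 7:17:
(7 x 60 + 17) - (4 x 60 + 17) = 437 - 257 = 180 minutes
= 3 hours

Final answer: 3 hours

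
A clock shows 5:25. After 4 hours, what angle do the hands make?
First find the time 4 hours after 5:25.
Total minutes: 5 x 60 + 25 + 4 x 60 + 0 = 565.
565 mod 720 = 565 minutes = 9:25.
Now compute the angle at 9:25:
Hour hand: 9 x 30 + 25 x 0.5 = 282.5 degrees
Minute hand: 25 x 6 = 150 degrees
Difference: |282.5 - 150| = 132.5 degrees
The angle is 132.5 degrees

Final answer: 132.5 degrees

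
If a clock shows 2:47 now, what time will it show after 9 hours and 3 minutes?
Starting time: 2:47
Adding 3 minutes to 47 minutes: 47 + 3 = 50 minutes
Adding 9 hours: 2 + 9 = 11
Final time: 11:50

Final answer: 11:50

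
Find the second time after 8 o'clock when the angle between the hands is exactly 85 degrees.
At t minutes past 8:00, the hour hand is at 30 x 8 + 0.5t degrees and the minute hand is at 6t degrees.
The smaller angle between them is 85 degrees when |30H - 5.5t| = 85 or |30H - 5.5t| = 275.
With H = 8, solve 30 x 8 - 5.5t = +/- target for each target:
  t = (30 x 8 - 85) / 5.5 = 28.18
  t = (30 x 8 + 85) / 5.5 = 59.09
  t = (30 x 8 - 275) / 5.5 = -6.36 (outside (0, 60))
  t = (30 x 8 + 275) / 5.5 = 93.64 (outside (0, 60))
Valid solutions in (0, 60): {28.18, 59.09} minutes.
The second occurrence is t = 59.09 minutes.
The hands form a 85-degree angle at 59.09 minutes past 8:00.

Final answer: 59.09 minutes past 8:00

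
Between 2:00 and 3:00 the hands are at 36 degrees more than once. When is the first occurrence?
At t minutes past 2:00, the hour hand is at 30 x 2 + 0.5t degrees and the minute hand is at 6t degrees.
The smaller angle between them is 36 degrees when |30H - 5.5t| = 36 or |30H - 5.5t| = 324.
With H = 2, solve 30 x 2 - 5.5t = +/- target for each target:
  t = (30 x 2 - 36) / 5.5 = 4.36
  t = (30 x 2 + 36) / 5.5 = 17.45
  t = (30 x 2 - 324) / 5.5 = -48 (outside (0, 60))
  t = (30 x 2 + 324) / 5.5 = 69.82 (outside (0, 60))
Valid solutions in (0, 60): {4.36, 17.45} minutes.
The first occurrence is t = 4.36 minutes.
The hands form a 36-degree angle at 4.36 minutes past 2:00.

Final answer: 4.36 minutes past 2:00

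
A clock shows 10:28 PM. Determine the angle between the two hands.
Hour hand position: 10 x 30 + 28 x 0.5 = 314 degrees
Minute hand position: 28 x 6 = 168 degrees
Difference: |314 - 168| = 146 degrees
The angle between the hands is 146 degrees

Final answer: 146 degrees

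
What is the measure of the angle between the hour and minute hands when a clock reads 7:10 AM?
Hour hand position: 7 x 30 + 10 x 0.5 = 215 degrees
Minute hand position: 10 x 6 = 60 degrees
Difference: |215 - 60| = 155 degrees
The angle between the hands is 155 degrees

Final answer: 155 degrees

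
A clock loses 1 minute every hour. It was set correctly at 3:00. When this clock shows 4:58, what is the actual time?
For every 60 true minutes, the faulty clock advances 59 minutes, so 1 faulty-clock minute corresponds to 60/59 true minutes.
From 3:00 to 4:58 on the faulty dial is 118 minutes.
True elapsed: 118 x 60/59 = 120 minutes = 2 hours.
True time: 3:00 + 2 hours = 5:00.

Final answer: 5:00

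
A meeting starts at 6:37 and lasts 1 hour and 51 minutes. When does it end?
Starting time: 6:37
Adding 51 minutes to 37 minutes: 37 + 51 = 88 minutes = 1 hour and 28 minutes
Adding 1 hour: 6 + 1 + 1 (carry) = 8
Final time: 8:28

Final answer: 8:28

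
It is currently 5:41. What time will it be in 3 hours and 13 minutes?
Starting time: 5:41
Adding 13 minutes to 41 minutes: 41 + 13 = 54 minutes
Adding 3 hours: 5 + 3 = 8
Final time: 8:54

Final answer: 8:54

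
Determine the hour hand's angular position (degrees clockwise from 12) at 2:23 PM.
The hour hand moves 30 degrees per hour and 0.5 degrees per minute.
At 2:23: (2) x 30 + 23 x 0.5 = 60 + 11.5 = 71.5 degrees

Final answer: 71.5 degrees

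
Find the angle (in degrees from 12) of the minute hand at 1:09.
The minute hand moves 6 degrees per minute.
At 1:09: 9 x 6 = 54 degrees

Final answer: 54 degrees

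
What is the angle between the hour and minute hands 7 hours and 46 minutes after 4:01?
First find the time 7 hours and 46 minutes after 4:01.
Total minutes: 4 x 60 + 1 + 7 x 60 + 46 = 707.
707 mod 720 = 707 minutes = 11:47.
Now compute the angle at 11:47:
Hour hand: 11 x 30 + 47 x 0.5 = 353.5 degrees
Minute hand: 47 x 6 = 282 degrees
Difference: |353.5 - 282| = 71.5 degrees
The angle is 71.5 degrees

Final answer: 71.5 degrees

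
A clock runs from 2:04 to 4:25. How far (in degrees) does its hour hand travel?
The hour hand moves 0.5 degrees per minute.
Time elapsed: 4:25 - 2:04 = 141 minutes
Angular displacement: 141 x 0.5 = 70.5 degrees

Final answer: 70.5 degrees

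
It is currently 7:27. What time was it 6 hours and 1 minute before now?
Starting time: 7:27 = 447 total minutes past 12:00
Subtracting: 6 hours and 1 minute = 361 minutes
447 - 361 = 86 minutes
= 1 hour and 26 minutes past 12:00 = 1:26

Final answer: 1:26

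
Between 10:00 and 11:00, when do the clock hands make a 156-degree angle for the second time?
At t minutes past 10:00, the hour hand is at 30 x 10 + 0.5t degrees and the minute hand is at 6t degrees.
The smaller angle between them is 156 degrees when |30H - 5.5t| = 156 or |30H - 5.5t| = 204.
With H = 10, solve 30 x 10 - 5.5t = +/- target for each target:
  t = (30 x 10 - 156) / 5.5 = 26.18
  t = (30 x 10 + 156) / 5.5 = 82.91 (outside (0, 60))
  t = (30 x 10 - 204) / 5.5 = 17.45
  t = (30 x 10 + 204) / 5.5 = 91.64 (outside (0, 60))
Valid solutions in (0, 60): {17.45, 26.18} minutes.
The second occurrence is t = 26.18 minutes.
The hands form a 156-degree angle at 26.18 minutes past 10:00.

Final answer: 26.18 minutes past 10:00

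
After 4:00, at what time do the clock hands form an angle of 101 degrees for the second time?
At t minutes past 4:00, the hour hand is at 30 x 4 + 0.5t degrees and the minute hand is at 6t degrees.
The smaller angle between them is 101 degrees when |30H - 5.5t| = 101 or |30H - 5.5t| = 259.
With H = 4, solve 30 x 4 - 5.5t = +/- target for each target:
  t = (30 x 4 - 101) / 5.5 = 3.45
  t = (30 x 4 + 101) / 5.5 = 40.18
  t = (30 x 4 - 259) / 5.5 = -25.27 (outside (0, 60))
  t = (30 x 4 + 259) / 5.5 = 68.91 (outside (0, 60))
Valid solutions in (0, 60): {3.45, 40.18} minutes.
The second occurrence is t = 40.18 minutes.
The hands form a 101-degree angle at 40.18 minutes past 4:00.

Final answer: 40.18 minutes past 4:00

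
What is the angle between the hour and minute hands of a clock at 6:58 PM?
Hour hand position: 6 x 30 + 58 x 0.5 = 209 degrees
Minute hand position: 58 x 6 = 348 degrees
Difference: |209 - 348| = 139 degrees
The angle between the hands is 139 degrees

Final answer: 139 degrees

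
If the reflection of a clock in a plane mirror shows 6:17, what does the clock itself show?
Reflection across the vertical (12-6) axis maps a hand at angle A degrees to (360 - A) degrees, which sends a reading of T minutes past 12:00 to (720 - T) minutes past 12:00.
Mirror reads 6:17 = 377 minutes past 12:00.
Actual time: (720 - 377) mod 720 = 343 minutes = 5:43.

Final answer: 5:43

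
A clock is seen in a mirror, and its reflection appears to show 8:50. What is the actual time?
Reflection across the vertical (12-6) axis maps a hand at angle A degrees to (360 - A) degrees, which sends a reading of T minutes past 12:00 to (720 - T) minutes past 12:00.
Mirror reads 8:50 = 530 minutes past 12:00.
Actual time: (720 - 530) mod 720 = 190 minutes = 3:10.

Final answer: 3:10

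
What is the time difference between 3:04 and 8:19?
From 3:04 to 8:19:
(8 x 60 + 19) - (3 x 60 + 4) = 499 - 184 = 315 minutes
= 5 hours and 15 minutes

Final answer: 5 hours and 15 minutes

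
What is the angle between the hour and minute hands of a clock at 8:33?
Hour hand position: 8 x 30 + 33 x 0.5 = 256.5 degrees
Minute hand position: 33 x 6 = 198 degrees
Difference: |256.5 - 198| = 58.5 degrees
The angle between the hands is 58.5 degrees

Final answer: 58.5 degrees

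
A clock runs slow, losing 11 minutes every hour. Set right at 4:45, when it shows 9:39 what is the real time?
For every 60 true minutes, the faulty clock advances 49 minutes, so 1 faulty-clock minute corresponds to 60/49 true minutes.
From 4:45 to 9:39 on the faulty dial is 294 minutes.
True elapsed: 294 x 60/49 = 360 minutes = 6 hours.
True time: 4:45 + 6 hours = 10:45.

Final answer: 10:45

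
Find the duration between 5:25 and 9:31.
From 5:25 to 9:31:
(9 x 60 + 31) - (5 x 60 + 25) = 571 - 325 = 246 minutes
= 4 hours and 6 minutes

Final answer: 4 hours and 6 minutes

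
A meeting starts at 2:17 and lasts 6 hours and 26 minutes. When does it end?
Starting time: 2:17
Adding 26 minutes to 17 minutes: 17 + 26 = 43 minutes
Adding 6 hours: 2 + 6 = 8
Final time: 8:43

Final answer: 8:43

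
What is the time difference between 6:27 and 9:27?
From 6:27 to 9:27:
(9 x 60 + 27) - (6 x 60 + 27) = 567 - 387 = 180 minutes
= 3 hours

Final answer: 3 hours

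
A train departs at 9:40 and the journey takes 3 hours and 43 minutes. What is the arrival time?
Starting time: 9:40
Adding 43 minutes to 40 minutes: 40 + 43 = 83 minutes = 1 hour and 23 minutes
Adding 3 hours: 9 + 3 + 1 (carry) = 13 - 12 = 1
Final time: 1:23

Final answer: 1:23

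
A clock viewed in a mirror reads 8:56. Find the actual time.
Reflection across the vertical (12-6) axis maps a hand at angle A degrees to (360 - A) degrees, which sends a reading of T minutes past 12:00 to (720 - T) minutes past 12:00.
Mirror reads 8:56 = 536 minutes past 12:00.
Actual time: (720 - 536) mod 720 = 184 minutes = 3:04.

Final answer: 3:04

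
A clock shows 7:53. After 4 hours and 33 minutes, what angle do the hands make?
First find the time 4 hours and 33 minutes after 7:53.
Total minutes: 7 x 60 + 53 + 4 x 60 + 33 = 746.
746 mod 720 = 26 minutes = 12:26.
Now compute the angle at 12:26:
Hour hand: 0 x 30 + 26 x 0.5 = 13 degrees
Minute hand: 26 x 6 = 156 degrees
Difference: |13 - 156| = 143 degrees
The angle is 143 degrees

Final answer: 143 degrees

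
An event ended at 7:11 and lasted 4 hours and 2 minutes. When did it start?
Starting time: 7:11 = 431 total minutes past 12:00
Subtracting: 4 hours and 2 minutes = 242 minutes
431 - 242 = 189 minutes
= 3 hours and 9 minutes past 12:00 = 3:09

Final answer: 3:09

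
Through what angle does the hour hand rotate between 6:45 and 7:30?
The hour hand moves 0.5 degrees per minute.
Time elapsed: 7:30 - 6:45 = 45 minutes
Angular displacement: 45 x 0.5 = 22.5 degrees

Final answer: 22.5 degrees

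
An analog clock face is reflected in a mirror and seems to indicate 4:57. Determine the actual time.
Reflection across the vertical (12-6) axis maps a hand at angle A degrees to (360 - A) degrees, which sends a reading of T minutes past 12:00 to (720 - T) minutes past 12:00.
Mirror reads 4:57 = 297 minutes past 12:00.
Actual time: (720 - 297) mod 720 = 423 minutes = 7:03.

Final answer: 7:03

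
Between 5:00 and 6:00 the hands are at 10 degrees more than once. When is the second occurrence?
At t minutes past 5:00, the hour hand is at 30 x 5 + 0.5t degrees and the minute hand is at 6t degrees.
The smaller angle between them is 10 degrees when |30H - 5.5t| = 10 or |30H - 5.5t| = 350.
With H = 5, solve 30 x 5 - 5.5t = +/- target for each target:
  t = (30 x 5 - 10) / 5.5 = 25.45
  t = (30 x 5 + 10) / 5.5 = 29.09
  t = (30 x 5 - 350) / 5.5 = -36.36 (outside (0, 60))
  t = (30 x 5 + 350) / 5.5 = 90.91 (outside (0, 60))
Valid solutions in (0, 60): {25.45, 29.09} minutes.
The second occurrence is t = 29.09 minutes.
The hands form a 10-degree angle at 29.09 minutes past 5:00.

Final answer: 29.09 minutes past 5:00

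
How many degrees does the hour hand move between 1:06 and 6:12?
The hour hand moves 0.5 degrees per minute.
Time elapsed: 6:12 - 1:06 = 306 minutes
Angular displacement: 306 x 0.5 = 153 degrees

Final answer: 153 degrees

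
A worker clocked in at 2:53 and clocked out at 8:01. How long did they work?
From 2:53 to 8:01:
(8 x 60 + 1) - (2 x 60 + 53) = 481 - 173 = 308 minutes
= 5 hours and 8 minutes

Final answer: 5 hours and 8 minutes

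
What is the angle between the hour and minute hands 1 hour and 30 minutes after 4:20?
First find the time 1 hour and 30 minutes after 4:20.
Total minutes: 4 x 60 + 20 + 1 x 60 + 30 = 350.
350 mod 720 = 350 minutes = 5:50.
Now compute the angle at 5:50:
Hour hand: 5 x 30 + 50 x 0.5 = 175 degrees
Minute hand: 50 x 6 = 300 degrees
Difference: |175 - 300| = 125 degrees
The angle is 125 degrees

Final answer: 125 degrees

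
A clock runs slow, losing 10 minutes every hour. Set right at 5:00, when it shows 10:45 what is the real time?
For every 60 true minutes, the faulty clock advances 50 minutes, so 1 faulty-clock minute corresponds to 60/50 true minutes.
From 5:00 to 10:45 on the faulty dial is 345 minutes.
True elapsed: 345 x 60/50 = 414 minutes = 6 hours and 54 minutes.
True time: 5:00 + 6 hours and 54 minutes = 11:54.

Final answer: 11:54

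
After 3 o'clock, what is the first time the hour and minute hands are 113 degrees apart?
At t minutes past 3:00, the hour hand is at 30 x 3 + 0.5t degrees and the minute hand is at 6t degrees.
The smaller angle between them is 113 degrees when |30H - 5.5t| = 113 or |30H - 5.5t| = 247.
With H = 3, solve 30 x 3 - 5.5t = +/- target for each target:
  t = (30 x 3 - 113) / 5.5 = -4.18 (outside (0, 60))
  t = (30 x 3 + 113) / 5.5 = 36.91
  t = (30 x 3 - 247) / 5.5 = -28.55 (outside (0, 60))
  t = (30 x 3 + 247) / 5.5 = 61.27 (outside (0, 60))
Valid solutions in (0, 60): {36.91} minutes.
The first occurrence is t = 36.91 minutes.
The hands form a 113-degree angle at 36.91 minutes past 3:00.

Final answer: 36.91 minutes past 3:00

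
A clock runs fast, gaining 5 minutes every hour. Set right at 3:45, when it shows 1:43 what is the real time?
For every 60 true minutes, the faulty clock advances 65 minutes, so 1 faulty-clock minute corresponds to 60/65 true minutes.
From 3:45 to 1:43 on the faulty dial is 598 minutes.
True elapsed: 598 x 60/65 = 552 minutes = 9 hours and 12 minutes.
True time: 3:45 + 9 hours and 12 minutes = 12:57.

Final answer: 12:57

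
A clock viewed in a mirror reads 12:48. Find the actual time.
Reflection across the vertical (12-6) axis maps a hand at angle A degrees to (360 - A) degrees, which sends a reading of T minutes past 12:00 to (720 - T) minutes past 12:00.
Mirror reads 12:48 = 48 minutes past 12:00.
Actual time: (720 - 48) mod 720 = 672 minutes = 11:12.

Final answer: 11:12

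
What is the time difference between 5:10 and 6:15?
From 5:10 to 6:15:
(6 x 60 + 15) - (5 x 60 + 10) = 375 - 310 = 65 minutes
= 1 hour and 5 minutes

Final answer: 1 hour and 5 minutes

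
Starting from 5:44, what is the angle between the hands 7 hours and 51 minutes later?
First find the time 7 hours and 51 minutes after 5:44.
Total minutes: 5 x 60 + 44 + 7 x 60 + 51 = 815.
815 mod 720 = 95 minutes = 1:35.
Now compute the angle at 1:35:
Hour hand: 1 x 30 + 35 x 0.5 = 47.5 degrees
Minute hand: 35 x 6 = 210 degrees
Difference: |47.5 - 210| = 162.5 degrees
The angle is 162.5 degrees

Final answer: 162.5 degrees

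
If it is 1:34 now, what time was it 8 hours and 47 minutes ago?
Starting time: 1:34 = 94 total minutes past 12:00
Subtracting: 8 hours and 47 minutes = 527 minutes
94 - 527 = -433 (negative, add 12 hours = 720) = 287 minutes
= 4 hours and 47 minutes past 12:00 = 4:47

Final answer: 4:47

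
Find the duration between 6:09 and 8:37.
From 6:09 to 8:37:
(8 x 60 + 37) - (6 x 60 + 9) = 517 - 369 = 148 minutes
= 2 hours and 28 minutes

Final answer: 2 hours and 28 minutes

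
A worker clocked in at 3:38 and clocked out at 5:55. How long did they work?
From 3:38 to 5:55:
(5 x 60 + 55) - (3 x 60 + 38) = 355 - 218 = 137 minutes
= 2 hours and 17 minutes

Final answer: 2 hours and 17 minutes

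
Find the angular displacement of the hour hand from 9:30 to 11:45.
The hour hand moves 0.5 degrees per minute.
Time elapsed: 11:45 - 9:30 = 135 minutes
Angular displacement: 135 x 0.5 = 67.5 degrees

Final answer: 67.5 degrees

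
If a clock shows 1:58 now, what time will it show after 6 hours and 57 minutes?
Starting time: 1:58
Adding 57 minutes to 58 minutes: 58 + 57 = 115 minutes = 1 hour and 55 minutes
Adding 6 hours: 1 + 6 + 1 (carry) = 8
Final time: 8:55

Final answer: 8:55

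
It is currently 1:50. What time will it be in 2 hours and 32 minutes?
Starting time: 1:50
Adding 32 minutes to 50 minutes: 50 + 32 = 82 minutes = 1 hour and 22 minutes
Adding 2 hours: 1 + 2 + 1 (carry) = 4
Final time: 4:22

Final answer: 4:22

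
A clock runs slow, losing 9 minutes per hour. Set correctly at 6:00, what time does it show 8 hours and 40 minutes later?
For every 60 true minutes, the faulty clock advances 60 - 9 = 51 minutes.
True elapsed: 8 hours and 40 minutes = 520 minutes.
Faulty clock advances: 520 x 51/60 = 442 minutes (drift: 78 minutes behind).
Shown time: 6:00 + 442 minutes = 1:22.

Final answer: 1:22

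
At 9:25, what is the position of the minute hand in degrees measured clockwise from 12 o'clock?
The minute hand moves 6 degrees per minute.
At 9:25: 25 x 6 = 150 degrees

Final answer: 150 degrees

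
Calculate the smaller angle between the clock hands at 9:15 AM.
Hour hand position: 9 x 30 + 15 x 0.5 = 277.5 degrees
Minute hand position: 15 x 6 = 90 degrees
Difference: |277.5 - 90| = 187.5 degrees
Since 187.5 > 180, the smaller angle is 360 - 187.5 = 172.5 degrees

Final answer: 172.5 degrees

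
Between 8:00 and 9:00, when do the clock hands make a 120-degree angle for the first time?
At t minutes past 8:00, the hour hand is at 30 x 8 + 0.5t degrees and the minute hand is at 6t degrees.
The smaller angle between them is 120 degrees when |30H - 5.5t| = 120 or |30H - 5.5t| = 240.
With H = 8, solve 30 x 8 - 5.5t = +/- target for each target:
  t = (30 x 8 - 120) / 5.5 = 21.82
  t = (30 x 8 + 120) / 5.5 = 65.45 (outside (0, 60))
  t = (30 x 8 - 240) / 5.5 = 0 (outside (0, 60))
  t = (30 x 8 + 240) / 5.5 = 87.27 (outside (0, 60))
Valid solutions in (0, 60): {21.82} minutes.
The first occurrence is t = 21.82 minutes.
The hands form a 120-degree angle at 21.82 minutes past 8:00.

Final answer: 21.82 minutes past 8:00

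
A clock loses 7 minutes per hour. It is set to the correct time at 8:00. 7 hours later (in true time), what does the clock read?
For every 60 true minutes, the faulty clock advances 60 - 7 = 53 minutes.
True elapsed: 7 hours = 420 minutes.
Faulty clock advances: 420 x 53/60 = 371 minutes (drift: 49 minutes behind).
Shown time: 8:00 + 371 minutes = 2:11.

Final answer: 2:11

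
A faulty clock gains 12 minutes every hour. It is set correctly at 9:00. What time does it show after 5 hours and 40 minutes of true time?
For every 60 true minutes, the faulty clock advances 60 + 12 = 72 minutes.
True elapsed: 5 hours and 40 minutes = 340 minutes.
Faulty clock advances: 340 x 72/60 = 408 minutes (drift: 68 minutes ahead).
Shown time: 9:00 + 408 minutes = 3:48.

Final answer: 3:48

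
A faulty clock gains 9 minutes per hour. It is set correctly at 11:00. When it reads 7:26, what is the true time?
For every 60 true minutes, the faulty clock advances 69 minutes, so 1 faulty-clock minute corresponds to 60/69 true minutes.
From 11:00 to 7:26 on the faulty dial is 506 minutes.
True elapsed: 506 x 60/69 = 440 minutes = 7 hours and 20 minutes.
True time: 11:00 + 7 hours and 20 minutes = 6:20.

Final answer: 6:20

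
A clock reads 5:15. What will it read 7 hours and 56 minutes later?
Starting time: 5:15
Adding 56 minutes to 15 minutes: 15 + 56 = 71 minutes = 1 hour and 11 minutes
Adding 7 hours: 5 + 7 + 1 (carry) = 13 - 12 = 1
Final time: 1:11

Final answer: 1:11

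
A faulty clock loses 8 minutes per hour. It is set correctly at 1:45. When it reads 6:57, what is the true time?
For every 60 true minutes, the faulty clock advances 52 minutes, so 1 faulty-clock minute corresponds to 60/52 true minutes.
From 1:45 to 6:57 on the faulty dial is 312 minutes.
True elapsed: 312 x 60/52 = 360 minutes = 6 hours.
True time: 1:45 + 6 hours = 7:45.

Final answer: 7:45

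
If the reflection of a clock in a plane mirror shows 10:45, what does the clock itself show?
Reflection across the vertical (12-6) axis maps a hand at angle A degrees to (360 - A) degrees, which sends a reading of T minutes past 12:00 to (720 - T) minutes past 12:00.
Mirror reads 10:45 = 645 minutes past 12:00.
Actual time: (720 - 645) mod 720 = 75 minutes = 1:15.

Final answer: 1:15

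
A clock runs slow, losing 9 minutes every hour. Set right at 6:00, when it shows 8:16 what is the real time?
For every 60 true minutes, the faulty clock advances 51 minutes, so 1 faulty-clock minute corresponds to 60/51 true minutes.
From 6:00 to 8:16 on the faulty dial is 136 minutes.
True elapsed: 136 x 60/51 = 160 minutes = 2 hours and 40 minutes.
True time: 6:00 + 2 hours and 40 minutes = 8:40.

Final answer: 8:40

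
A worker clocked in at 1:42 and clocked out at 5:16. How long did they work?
From 1:42 to 5:16:
(5 x 60 + 16) - (1 x 60 + 42) = 316 - 102 = 214 minutes
= 3 hours and 34 minutes

Final answer: 3 hours and 34 minutes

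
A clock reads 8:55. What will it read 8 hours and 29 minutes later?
Starting time: 8:55
Adding 29 minutes to 55 minutes: 55 + 29 = 84 minutes = 1 hour and 24 minutes
Adding 8 hours: 8 + 8 + 1 (carry) = 17 - 12 = 5
Final time: 5:24

Final answer: 5:24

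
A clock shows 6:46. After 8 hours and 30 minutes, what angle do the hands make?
First find the time 8 hours and 30 minutes after 6:46.
Total minutes: 6 x 60 + 46 + 8 x 60 + 30 = 916.
916 mod 720 = 196 minutes = 3:16.
Now compute the angle at 3:16:
Hour hand: 3 x 30 + 16 x 0.5 = 98 degrees
Minute hand: 16 x 6 = 96 degrees
Difference: |98 - 96| = 2 degrees
The angle is 2 degrees

Final answer: 2 degrees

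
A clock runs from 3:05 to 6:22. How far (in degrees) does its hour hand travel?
The hour hand moves 0.5 degrees per minute.
Time elapsed: 6:22 - 3:05 = 197 minutes
Angular displacement: 197 x 0.5 = 98.5 degrees

Final answer: 98.5 degrees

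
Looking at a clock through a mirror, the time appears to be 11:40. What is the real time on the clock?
Reflection across the vertical (12-6) axis maps a hand at angle A degrees to (360 - A) degrees, which sends a reading of T minutes past 12:00 to (720 - T) minutes past 12:00.
Mirror reads 11:40 = 700 minutes past 12:00.
Actual time: (720 - 700) mod 720 = 20 minutes = 12:20.

Final answer: 12:20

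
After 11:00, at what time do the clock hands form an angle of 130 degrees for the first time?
At t minutes past 11:00, the hour hand is at 30 x 11 + 0.5t degrees and the minute hand is at 6t degrees.
The smaller angle between them is 130 degrees when |30H - 5.5t| = 130 or |30H - 5.5t| = 230.
With H = 11, solve 30 x 11 - 5.5t = +/- target for each target:
  t = (30 x 11 - 130) / 5.5 = 36.36
  t = (30 x 11 + 130) / 5.5 = 83.64 (outside (0, 60))
  t = (30 x 11 - 230) / 5.5 = 18.18
  t = (30 x 11 + 230) / 5.5 = 101.82 (outside (0, 60))
Valid solutions in (0, 60): {18.18, 36.36} minutes.
The first occurrence is t = 18.18 minutes.
The hands form a 130-degree angle at 18.18 minutes past 11:00.

Final answer: 18.18 minutes past 11:00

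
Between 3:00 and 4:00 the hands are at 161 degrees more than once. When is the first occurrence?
At t minutes past 3:00, the hour hand is at 30 x 3 + 0.5t degrees and the minute hand is at 6t degrees.
The smaller angle between them is 161 degrees when |30H - 5.5t| = 161 or |30H - 5.5t| = 199.
With H = 3, solve 30 x 3 - 5.5t = +/- target for each target:
  t = (30 x 3 - 161) / 5.5 = -12.91 (outside (0, 60))
  t = (30 x 3 + 161) / 5.5 = 45.64
  t = (30 x 3 - 199) / 5.5 = -19.82 (outside (0, 60))
  t = (30 x 3 + 199) / 5.5 = 52.55
Valid solutions in (0, 60): {45.64, 52.55} minutes.
The first occurrence is t = 45.64 minutes.
The hands form a 161-degree angle at 45.64 minutes past 3:00.

Final answer: 45.64 minutes past 3:00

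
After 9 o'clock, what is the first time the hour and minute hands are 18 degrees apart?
At t minutes past 9:00, the hour hand is at 30 x 9 + 0.5t degrees and the minute hand is at 6t degrees.
The smaller angle between them is 18 degrees when |30H - 5.5t| = 18 or |30H - 5.5t| = 342.
With H = 9, solve 30 x 9 - 5.5t = +/- target for each target:
  t = (30 x 9 - 18) / 5.5 = 45.82
  t = (30 x 9 + 18) / 5.5 = 52.36
  t = (30 x 9 - 342) / 5.5 = -13.09 (outside (0, 60))
  t = (30 x 9 + 342) / 5.5 = 111.27 (outside (0, 60))
Valid solutions in (0, 60): {45.82, 52.36} minutes.
The first occurrence is t = 45.82 minutes.
The hands form a 18-degree angle at 45.82 minutes past 9:00.

Final answer: 45.82 minutes past 9:00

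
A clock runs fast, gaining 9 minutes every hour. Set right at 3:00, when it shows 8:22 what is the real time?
For every 60 true minutes, the faulty clock advances 69 minutes, so 1 faulty-clock minute corresponds to 60/69 true minutes.
From 3:00 to 8:22 on the faulty dial is 322 minutes.
True elapsed: 322 x 60/69 = 280 minutes = 4 hours and 40 minutes.
True time: 3:00 + 4 hours and 40 minutes = 7:40.

Final answer: 7:40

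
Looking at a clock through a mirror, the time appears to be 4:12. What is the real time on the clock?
Reflection across the vertical (12-6) axis maps a hand at angle A degrees to (360 - A) degrees, which sends a reading of T minutes past 12:00 to (720 - T) minutes past 12:00.
Mirror reads 4:12 = 252 minutes past 12:00.
Actual time: (720 - 252) mod 720 = 468 minutes = 7:48.

Final answer: 7:48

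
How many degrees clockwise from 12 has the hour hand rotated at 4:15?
The hour hand moves 30 degrees per hour and 0.5 degrees per minute.
At 4:15: (4) x 30 + 15 x 0.5 = 120 + 7.5 = 127.5 degrees

Final answer: 127.5 degrees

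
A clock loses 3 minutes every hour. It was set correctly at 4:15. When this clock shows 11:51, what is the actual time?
For every 60 true minutes, the faulty clock advances 57 minutes, so 1 faulty-clock minute corresponds to 60/57 true minutes.
From 4:15 to 11:51 on the faulty dial is 456 minutes.
True elapsed: 456 x 60/57 = 480 minutes = 8 hours.
True time: 4:15 + 8 hours = 12:15.

Final answer: 12:15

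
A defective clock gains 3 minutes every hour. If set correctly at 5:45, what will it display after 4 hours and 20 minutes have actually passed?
For every 60 true minutes, the faulty clock advances 60 + 3 = 63 minutes.
True elapsed: 4 hours and 20 minutes = 260 minutes.
Faulty clock advances: 260 x 63/60 = 273 minutes (drift: 13 minutes ahead).
Shown time: 5:45 + 273 minutes = 10:18.

Final answer: 10:18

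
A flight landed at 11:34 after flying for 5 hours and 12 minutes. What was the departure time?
Starting time: 11:34 = 694 total minutes past 12:00
Subtracting: 5 hours and 12 minutes = 312 minutes
694 - 312 = 382 minutes
= 6 hours and 22 minutes past 12:00 = 6:22

Final answer: 6:22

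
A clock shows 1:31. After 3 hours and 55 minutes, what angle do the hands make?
First find the time 3 hours and 55 minutes after 1:31.
Total minutes: 1 x 60 + 31 + 3 x 60 + 55 = 326.
326 mod 720 = 326 minutes = 5:26.
Now compute the angle at 5:26:
Hour hand: 5 x 30 + 26 x 0.5 = 163 degrees
Minute hand: 26 x 6 = 156 degrees
Difference: |163 - 156| = 7 degrees
The angle is 7 degrees

Final answer: 7 degrees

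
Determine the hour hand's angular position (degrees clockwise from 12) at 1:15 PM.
The hour hand moves 30 degrees per hour and 0.5 degrees per minute.
At 1:15: (1) x 30 + 15 x 0.5 = 30 + 7.5 = 37.5 degrees

Final answer: 37.5 degrees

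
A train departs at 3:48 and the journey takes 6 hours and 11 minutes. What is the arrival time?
Starting time: 3:48
Adding 11 minutes to 48 minutes: 48 + 11 = 59 minutes
Adding 6 hours: 3 + 6 = 9
Final time: 9:59

Final answer: 9:59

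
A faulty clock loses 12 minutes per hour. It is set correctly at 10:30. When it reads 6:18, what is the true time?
For every 60 true minutes, the faulty clock advances 48 minutes, so 1 faulty-clock minute corresponds to 60/48 true minutes.
From 10:30 to 6:18 on the faulty dial is 468 minutes.
True elapsed: 468 x 60/48 = 585 minutes = 9 hours and 45 minutes.
True time: 10:30 + 9 hours and 45 minutes = 8:15.

Final answer: 8:15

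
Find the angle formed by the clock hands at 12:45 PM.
Hour hand position: 0 x 30 + 45 x 0.5 = 22.5 degrees
Minute hand position: 45 x 6 = 270 degrees
Difference: |22.5 - 270| = 247.5 degrees
Since 247.5 > 180, the smaller angle is 360 - 247.5 = 112.5 degrees

Final answer: 112.5 degrees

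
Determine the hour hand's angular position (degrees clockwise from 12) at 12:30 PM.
The hour hand moves 30 degrees per hour and 0.5 degrees per minute.
At 12:30: (0) x 30 + 30 x 0.5 = 0 + 15 = 15 degrees

Final answer: 15 degrees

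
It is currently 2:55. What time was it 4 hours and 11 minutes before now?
Starting time: 2:55 = 175 total minutes past 12:00
Subtracting: 4 hours and 11 minutes = 251 minutes
175 - 251 = -76 (negative, add 12 hours = 720) = 644 minutes
= 10 hours and 44 minutes past 12:00 = 10:44

Final answer: 10:44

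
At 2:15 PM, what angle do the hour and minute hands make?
Hour hand position: 2 x 30 + 15 x 0.5 = 67.5 degrees
Minute hand position: 15 x 6 = 90 degrees
Difference: |67.5 - 90| = 22.5 degrees
The angle between the hands is 22.5 degrees

Final answer: 22.5 degrees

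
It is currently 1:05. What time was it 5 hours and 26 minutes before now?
Starting time: 1:05 = 65 total minutes past 12:00
Subtracting: 5 hours and 26 minutes = 326 minutes
65 - 326 = -261 (negative, add 12 hours = 720) = 459 minutes
= 7 hours and 39 minutes past 12:00 = 7:39

Final answer: 7:39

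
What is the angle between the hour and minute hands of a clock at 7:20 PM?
Hour hand position: 7 x 30 + 20 x 0.5 = 220 degrees
Minute hand position: 20 x 6 = 120 degrees
Difference: |220 - 120| = 100 degrees
The angle between the hands is 100 degrees

Final answer: 100 degrees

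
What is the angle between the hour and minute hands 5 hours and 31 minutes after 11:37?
First find the time 5 hours and 31 minutes after 11:37.
Total minutes: 11 x 60 + 37 + 5 x 60 + 31 = 1028.
1028 mod 720 = 308 minutes = 5:08.
Now compute the angle at 5:08:
Hour hand: 5 x 30 + 8 x 0.5 = 154 degrees
Minute hand: 8 x 6 = 48 degrees
Difference: |154 - 48| = 106 degrees
The angle is 106 degrees

Final answer: 106 degrees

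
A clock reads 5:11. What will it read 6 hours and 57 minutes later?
Starting time: 5:11
Adding 57 minutes to 11 minutes: 11 + 57 = 68 minutes = 1 hour and 8 minutes
Adding 6 hours: 5 + 6 + 1 (carry) = 12
Final time: 12:08

Final answer: 12:08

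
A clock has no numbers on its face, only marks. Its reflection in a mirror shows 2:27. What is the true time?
Reflection across the vertical (12-6) axis maps a hand at angle A degrees to (360 - A) degrees, which sends a reading of T minutes past 12:00 to (720 - T) minutes past 12:00.
Mirror reads 2:27 = 147 minutes past 12:00.
Actual time: (720 - 147) mod 720 = 573 minutes = 9:33.

Final answer: 9:33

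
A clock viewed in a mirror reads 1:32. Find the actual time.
Reflection across the vertical (12-6) axis maps a hand at angle A degrees to (360 - A) degrees, which sends a reading of T minutes past 12:00 to (720 - T) minutes past 12:00.
Mirror reads 1:32 = 92 minutes past 12:00.
Actual time: (720 - 92) mod 720 = 628 minutes = 10:28.

Final answer: 10:28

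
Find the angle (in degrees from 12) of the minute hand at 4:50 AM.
The minute hand moves 6 degrees per minute.
At 4:50: 50 x 6 = 300 degrees

Final answer: 300 degrees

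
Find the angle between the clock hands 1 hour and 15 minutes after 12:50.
First find the time 1 hour and 15 minutes after 12:50.
Total minutes: 12 x 60 + 50 + 1 x 60 + 15 = 845.
845 mod 720 = 125 minutes = 2:05.
Now compute the angle at 2:05:
Hour hand: 2 x 30 + 5 x 0.5 = 62.5 degrees
Minute hand: 5 x 6 = 30 degrees
Difference: |62.5 - 30| = 32.5 degrees
The angle is 32.5 degrees

Final answer: 32.5 degrees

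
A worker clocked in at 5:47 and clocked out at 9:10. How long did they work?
From 5:47 to 9:10:
(9 x 60 + 10) - (5 x 60 + 47) = 550 - 347 = 203 minutes
= 3 hours and 23 minutes

Final answer: 3 hours and 23 minutes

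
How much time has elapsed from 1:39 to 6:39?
From 1:39 to 6:39:
(6 x 60 + 39) - (1 x 60 + 39) = 399 - 99 = 300 minutes
= 5 hours

Final answer: 5 hours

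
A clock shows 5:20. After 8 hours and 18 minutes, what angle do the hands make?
First find the time 8 hours and 18 minutes after 5:20.
Total minutes: 5 x 60 + 20 + 8 x 60 + 18 = 818.
818 mod 720 = 98 minutes = 1:38.
Now compute the angle at 1:38:
Hour hand: 1 x 30 + 38 x 0.5 = 49 degrees
Minute hand: 38 x 6 = 228 degrees
Difference: |49 - 228| = 179 degrees
The angle is 179 degrees

Final answer: 179 degrees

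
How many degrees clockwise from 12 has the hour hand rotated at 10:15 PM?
The hour hand moves 30 degrees per hour and 0.5 degrees per minute.
At 10:15: (10) x 30 + 15 x 0.5 = 300 + 7.5 = 307.5 degrees

Final answer: 307.5 degrees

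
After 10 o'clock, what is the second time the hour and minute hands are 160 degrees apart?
At t minutes past 10:00, the hour hand is at 30 x 10 + 0.5t degrees and the minute hand is at 6t degrees.
The smaller angle between them is 160 degrees when |30H - 5.5t| = 160 or |30H - 5.5t| = 200.
With H = 10, solve 30 x 10 - 5.5t = +/- target for each target:
  t = (30 x 10 - 160) / 5.5 = 25.45
  t = (30 x 10 + 160) / 5.5 = 83.64 (outside (0, 60))
  t = (30 x 10 - 200) / 5.5 = 18.18
  t = (30 x 10 + 200) / 5.5 = 90.91 (outside (0, 60))
Valid solutions in (0, 60): {18.18, 25.45} minutes.
The second occurrence is t = 25.45 minutes.
The hands form a 160-degree angle at 25.45 minutes past 10:00.

Final answer: 25.45 minutes past 10:00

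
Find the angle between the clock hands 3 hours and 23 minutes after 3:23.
First find the time 3 hours and 23 minutes after 3:23.
Total minutes: 3 x 60 + 23 + 3 x 60 + 23 = 406.
406 mod 720 = 406 minutes = 6:46.
Now compute the angle at 6:46:
Hour hand: 6 x 30 + 46 x 0.5 = 203 degrees
Minute hand: 46 x 6 = 276 degrees
Difference: |203 - 276| = 73 degrees
The angle is 73 degrees

Final answer: 73 degrees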